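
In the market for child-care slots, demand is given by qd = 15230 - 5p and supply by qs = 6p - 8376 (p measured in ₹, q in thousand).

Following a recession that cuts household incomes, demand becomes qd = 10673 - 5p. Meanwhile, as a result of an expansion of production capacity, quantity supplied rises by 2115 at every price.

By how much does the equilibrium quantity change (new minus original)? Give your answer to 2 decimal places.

Solve the original market: 15230 - 5p = 6p - 8376, hence p = 2146 and q = 4500.
The shock moves the curves to qd = 10673 - 5p and qs = 6p - 6261.
Setting them equal: 10673 - 5p = 6p - 6261 → 16934 = 11p, so p = 16934/11 ≈ 1539.4545 and q = 32733/11 ≈ 2975.7273.
Δq = 2975.7273 − 4500 = -1524.27.

-1524.27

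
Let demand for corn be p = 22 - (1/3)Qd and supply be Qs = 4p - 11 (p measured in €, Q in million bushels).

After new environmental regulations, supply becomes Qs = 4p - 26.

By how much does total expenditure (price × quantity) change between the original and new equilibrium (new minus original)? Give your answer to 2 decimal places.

-13.78

Before the shock: 66 - 3p = 4p - 11 ⇒ 77 = 7p ⇒ p = 11, Q = 33.
After the shift, demand is Qd = 66 - 3p and supply is Qs = 4p - 26.
Setting them equal: 66 - 3p = 4p - 26 → 92 = 7p, so p = 92/7 ≈ 13.1429 and Q = 186/7 ≈ 26.5714.
Expenditure moves from 11×33 = 363 to 13.1429×26.5714 = 349.2245; change = -13.78.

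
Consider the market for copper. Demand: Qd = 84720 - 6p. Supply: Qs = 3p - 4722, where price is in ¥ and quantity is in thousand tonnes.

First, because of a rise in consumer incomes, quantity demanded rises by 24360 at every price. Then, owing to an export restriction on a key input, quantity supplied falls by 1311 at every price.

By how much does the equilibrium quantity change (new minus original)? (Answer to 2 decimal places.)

+7246.00

Before the shock: 84720 - 6p = 3p - 4722 ⇒ 89442 = 9p ⇒ p = 9938, Q = 25092.
The shock moves the curves to Qd = 109080 - 6p and Qs = 3p - 6033.
Setting them equal: 109080 - 6p = 3p - 6033 → 115113 = 9p, so p = 38371/3 ≈ 12790.3333 and Q = 32338.
ΔQ = 32338 − 25092 = +7246.00.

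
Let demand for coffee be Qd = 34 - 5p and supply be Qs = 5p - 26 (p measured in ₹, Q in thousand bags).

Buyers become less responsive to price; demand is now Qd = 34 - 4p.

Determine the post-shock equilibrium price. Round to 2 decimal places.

Initially, 34 - 5p = 5p - 26, so 60 = 10p and p = 6, Q = 4.
After the shift, demand is Qd = 34 - 4p and supply is Qs = 5p - 26.
Setting them equal: 34 - 4p = 5p - 26 → 60 = 9p, so p = 20/3 ≈ 6.6667 and Q = 22/3 ≈ 7.3333.

6.67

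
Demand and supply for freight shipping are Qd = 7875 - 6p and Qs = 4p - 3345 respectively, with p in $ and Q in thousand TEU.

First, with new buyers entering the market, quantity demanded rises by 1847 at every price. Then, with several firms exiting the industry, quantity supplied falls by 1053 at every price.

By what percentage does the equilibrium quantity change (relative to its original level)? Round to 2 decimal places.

+9.36

Original equilibrium: 7875 - 6p = 4p - 3345 gives 11220 = 10p, so p = 1122 and Q = 1143.
The new curves are Qd = 9722 - 6p (demand) and Qs = 4p - 4398 (supply).
Equate the new curves: 9722 - 6p = 4p - 4398, giving 14120 = 10p, p = 1412, Q = 1250.
%ΔQ = (1250 − 1143) / 1143 × 100 = +9.36%.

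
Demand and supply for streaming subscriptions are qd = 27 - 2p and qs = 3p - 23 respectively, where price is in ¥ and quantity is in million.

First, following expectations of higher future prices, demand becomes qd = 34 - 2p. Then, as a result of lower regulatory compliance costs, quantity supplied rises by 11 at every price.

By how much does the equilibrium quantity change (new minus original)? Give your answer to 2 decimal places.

+8.60

Solve the original market: 27 - 2p = 3p - 23, hence p = 10 and q = 7.
The new curves are qd = 34 - 2p (demand) and qs = 3p - 12 (supply).
Equate the new curves: 34 - 2p = 3p - 12, giving 46 = 5p, p = 9.2, q = 15.6.
Δq = 15.6 − 7 = +8.60.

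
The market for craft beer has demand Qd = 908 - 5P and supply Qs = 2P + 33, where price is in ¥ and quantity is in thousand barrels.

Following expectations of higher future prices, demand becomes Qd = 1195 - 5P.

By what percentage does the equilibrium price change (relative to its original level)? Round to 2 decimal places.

Initially, 908 - 5P = 2P + 33, so 875 = 7P and P = 125, Q = 283.
The new curves are Qd = 1195 - 5P (demand) and Qs = 2P + 33 (supply).
Equate the new curves: 1195 - 5P = 2P + 33, giving 1162 = 7P, P = 166, Q = 365.
%ΔP = (166 − 125) / 125 × 100 = +32.80%.

+32.80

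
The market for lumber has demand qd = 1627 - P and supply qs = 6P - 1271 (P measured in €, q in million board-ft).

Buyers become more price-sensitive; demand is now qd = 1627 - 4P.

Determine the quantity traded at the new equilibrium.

Initially, 1627 - P = 6P - 1271, so 2898 = 7P and P = 414, q = 1213.
With the change applied: demand qd = 1627 - 4P, supply qs = 6P - 1271.
Equate the new curves: 1627 - 4P = 6P - 1271, giving 2898 = 10P, P = 289.8, q = 467.8.

467.8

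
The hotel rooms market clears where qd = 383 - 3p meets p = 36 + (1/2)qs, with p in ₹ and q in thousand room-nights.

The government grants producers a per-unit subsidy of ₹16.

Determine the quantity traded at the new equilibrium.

129.2

Before the shock: 383 - 3p = 2p - 72 ⇒ 455 = 5p ⇒ p = 91, q = 110.
Since sellers receive the price plus the subsidy, the effective supply curve becomes qs = 2p - 40.
Setting them equal: 383 - 3p = 2p - 40 → 423 = 5p, so p = 84.6 and q = 129.2.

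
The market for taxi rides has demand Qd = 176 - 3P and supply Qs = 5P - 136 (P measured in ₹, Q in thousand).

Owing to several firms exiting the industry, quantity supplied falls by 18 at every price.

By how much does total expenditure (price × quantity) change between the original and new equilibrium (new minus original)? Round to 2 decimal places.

-145.69

Solve the original market: 176 - 3P = 5P - 136, hence P = 39 and Q = 59.
After the shift, demand is Qd = 176 - 3P and supply is Qs = 5P - 154.
New equilibrium: 176 - 3P = 5P - 154 ⇒ 330 = 8P ⇒ P = 41.25, Q = 52.25.
Expenditure moves from 39×59 = 2301 to 41.25×52.25 = 2155.3125; change = -145.69.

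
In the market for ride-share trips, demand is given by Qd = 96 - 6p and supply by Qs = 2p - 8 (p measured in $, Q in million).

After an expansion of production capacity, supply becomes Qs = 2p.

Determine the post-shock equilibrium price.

12

Original equilibrium: 96 - 6p = 2p - 8 gives 104 = 8p, so p = 13 and Q = 18.
The new curves are Qd = 96 - 6p (demand) and Qs = 2p (supply).
New equilibrium: 96 - 6p = 2p ⇒ 96 = 8p ⇒ p = 12, Q = 24.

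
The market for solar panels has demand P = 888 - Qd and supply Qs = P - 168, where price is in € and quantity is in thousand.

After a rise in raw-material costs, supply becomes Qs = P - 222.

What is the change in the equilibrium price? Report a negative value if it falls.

+27

Before the shock: 888 - P = P - 168 ⇒ 1056 = 2P ⇒ P = 528, Q = 360.
With the change applied: demand Qd = 888 - P, supply Qs = P - 222.
Equate the new curves: 888 - P = P - 222, giving 1110 = 2P, P = 555, Q = 333.
ΔP = 555 − 528 = +27.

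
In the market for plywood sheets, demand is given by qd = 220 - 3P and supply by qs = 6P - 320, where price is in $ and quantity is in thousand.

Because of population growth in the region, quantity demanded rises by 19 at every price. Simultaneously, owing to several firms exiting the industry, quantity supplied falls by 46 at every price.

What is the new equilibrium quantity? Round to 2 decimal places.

Solve the original market: 220 - 3P = 6P - 320, hence P = 60 and q = 40.
The new curves are qd = 239 - 3P (demand) and qs = 6P - 366 (supply).
Equate the new curves: 239 - 3P = 6P - 366, giving 605 = 9P, P = 605/9 ≈ 67.2222, q = 112/3 ≈ 37.3333.

37.33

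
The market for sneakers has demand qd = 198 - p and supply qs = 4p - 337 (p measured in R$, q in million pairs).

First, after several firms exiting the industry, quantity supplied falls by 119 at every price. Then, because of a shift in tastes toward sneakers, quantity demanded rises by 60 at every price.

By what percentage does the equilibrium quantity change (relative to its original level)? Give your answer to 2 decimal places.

Initially, 198 - p = 4p - 337, so 535 = 5p and p = 107, q = 91.
The shock moves the curves to qd = 258 - p and qs = 4p - 456.
Setting them equal: 258 - p = 4p - 456 → 714 = 5p, so p = 142.8 and q = 115.2.
%Δq = (115.2 − 91) / 91 × 100 = +26.59%.

+26.59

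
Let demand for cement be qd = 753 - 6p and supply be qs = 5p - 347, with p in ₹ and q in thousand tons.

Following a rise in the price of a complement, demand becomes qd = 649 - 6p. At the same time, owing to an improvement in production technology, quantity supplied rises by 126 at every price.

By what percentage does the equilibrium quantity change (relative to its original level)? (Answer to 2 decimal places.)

Before the shock: 753 - 6p = 5p - 347 ⇒ 1100 = 11p ⇒ p = 100, q = 153.
The shock moves the curves to qd = 649 - 6p and qs = 5p - 221.
Clearing the new market: 649 - 6p = 5p - 221, so p = 870/11 ≈ 79.0909 and q = 1919/11 ≈ 174.4545.
%Δq = (174.4545 − 153) / 153 × 100 = +14.02%.

+14.02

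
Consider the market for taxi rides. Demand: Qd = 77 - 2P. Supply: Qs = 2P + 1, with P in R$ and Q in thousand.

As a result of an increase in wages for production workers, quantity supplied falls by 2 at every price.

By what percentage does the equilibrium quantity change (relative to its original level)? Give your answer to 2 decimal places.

-2.56

Solve the original market: 77 - 2P = 2P + 1, hence P = 19 and Q = 39.
With the change applied: demand Qd = 77 - 2P, supply Qs = 2P - 1.
New equilibrium: 77 - 2P = 2P - 1 ⇒ 78 = 4P ⇒ P = 19.5, Q = 38.
%ΔQ = (38 − 39) / 39 × 100 = -2.56%.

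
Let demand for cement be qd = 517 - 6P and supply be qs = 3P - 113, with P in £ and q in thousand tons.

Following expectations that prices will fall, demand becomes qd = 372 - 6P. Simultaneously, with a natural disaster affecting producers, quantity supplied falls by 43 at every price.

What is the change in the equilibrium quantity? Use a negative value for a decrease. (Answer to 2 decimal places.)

Initially, 517 - 6P = 3P - 113, so 630 = 9P and P = 70, q = 97.
With the change applied: demand qd = 372 - 6P, supply qs = 3P - 156.
Clearing the new market: 372 - 6P = 3P - 156, so P = 176/3 ≈ 58.6667 and q = 20.
Δq = 20 − 97 = -77.00.

-77.00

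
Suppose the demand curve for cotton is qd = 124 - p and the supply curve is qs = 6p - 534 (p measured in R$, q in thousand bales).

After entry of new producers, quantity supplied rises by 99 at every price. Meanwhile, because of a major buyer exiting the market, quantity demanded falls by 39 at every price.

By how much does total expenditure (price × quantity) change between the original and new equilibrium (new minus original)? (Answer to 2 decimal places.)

-2024.08

Before the shock: 124 - p = 6p - 534 ⇒ 658 = 7p ⇒ p = 94, q = 30.
With the change applied: demand qd = 85 - p, supply qs = 6p - 435.
New equilibrium: 85 - p = 6p - 435 ⇒ 520 = 7p ⇒ p = 520/7 ≈ 74.2857, q = 75/7 ≈ 10.7143.
Expenditure moves from 94×30 = 2820 to 74.2857×10.7143 = 795.9184; change = -2024.08.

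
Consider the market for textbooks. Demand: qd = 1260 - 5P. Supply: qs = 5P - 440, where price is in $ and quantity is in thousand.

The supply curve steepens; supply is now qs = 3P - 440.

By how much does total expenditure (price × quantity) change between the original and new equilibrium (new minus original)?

-27731.25

Solve the original market: 1260 - 5P = 5P - 440, hence P = 170 and q = 410.
With the change applied: demand qd = 1260 - 5P, supply qs = 3P - 440.
Equate the new curves: 1260 - 5P = 3P - 440, giving 1700 = 8P, P = 212.5, q = 197.5.
Expenditure moves from 170×410 = 69700 to 212.5×197.5 = 41968.75; change = -27731.25.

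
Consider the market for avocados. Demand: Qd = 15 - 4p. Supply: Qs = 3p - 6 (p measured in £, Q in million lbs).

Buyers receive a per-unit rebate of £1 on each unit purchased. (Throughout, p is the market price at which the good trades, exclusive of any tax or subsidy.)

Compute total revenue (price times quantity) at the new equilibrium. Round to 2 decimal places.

Original equilibrium: 15 - 4p = 3p - 6 gives 21 = 7p, so p = 3 and Q = 3.
Since buyers' out-of-pocket price is the market price minus the rebate, the effective demand curve becomes Qd = 19 - 4p.
New equilibrium: 19 - 4p = 3p - 6 ⇒ 25 = 7p ⇒ p = 25/7 ≈ 3.5714, Q = 33/7 ≈ 4.7143.
New expenditure = 3.5714 × 4.7143 = 16.84.

16.84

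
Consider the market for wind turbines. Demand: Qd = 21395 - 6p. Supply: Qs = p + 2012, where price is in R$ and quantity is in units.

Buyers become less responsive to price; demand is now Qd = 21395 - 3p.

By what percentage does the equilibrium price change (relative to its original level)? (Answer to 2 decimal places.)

+75.00

Before the shock: 21395 - 6p = p + 2012 ⇒ 19383 = 7p ⇒ p = 2769, Q = 4781.
After the shift, demand is Qd = 21395 - 3p and supply is Qs = p + 2012.
Clearing the new market: 21395 - 3p = p + 2012, so p = 4845.75 and Q = 6857.75.
%Δp = (4845.75 − 2769) / 2769 × 100 = +75.00%.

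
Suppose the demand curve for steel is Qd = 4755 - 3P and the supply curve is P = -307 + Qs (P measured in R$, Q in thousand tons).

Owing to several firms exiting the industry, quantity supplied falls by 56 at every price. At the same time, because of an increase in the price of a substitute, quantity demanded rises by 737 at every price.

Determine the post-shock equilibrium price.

1310.25

Before the shock: 4755 - 3P = P + 307 ⇒ 4448 = 4P ⇒ P = 1112, Q = 1419.
The new curves are Qd = 5492 - 3P (demand) and Qs = P + 251 (supply).
New equilibrium: 5492 - 3P = P + 251 ⇒ 5241 = 4P ⇒ P = 1310.25, Q = 1561.25.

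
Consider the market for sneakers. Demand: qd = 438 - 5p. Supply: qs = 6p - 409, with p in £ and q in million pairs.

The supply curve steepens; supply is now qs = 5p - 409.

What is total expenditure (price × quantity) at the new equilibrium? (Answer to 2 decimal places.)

1228.15

Initially, 438 - 5p = 6p - 409, so 847 = 11p and p = 77, q = 53.
The shock moves the curves to qd = 438 - 5p and qs = 5p - 409.
New equilibrium: 438 - 5p = 5p - 409 ⇒ 847 = 10p ⇒ p = 84.7, q = 14.5.
New expenditure = 84.7 × 14.5 = 1228.15.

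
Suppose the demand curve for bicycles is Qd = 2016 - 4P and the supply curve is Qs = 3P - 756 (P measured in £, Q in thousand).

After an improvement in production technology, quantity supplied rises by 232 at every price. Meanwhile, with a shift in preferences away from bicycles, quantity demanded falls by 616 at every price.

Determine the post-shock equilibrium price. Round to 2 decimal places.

Original equilibrium: 2016 - 4P = 3P - 756 gives 2772 = 7P, so P = 396 and Q = 432.
After the shift, demand is Qd = 1400 - 4P and supply is Qs = 3P - 524.
Clearing the new market: 1400 - 4P = 3P - 524, so P = 1924/7 ≈ 274.8571 and Q = 2104/7 ≈ 300.5714.

274.86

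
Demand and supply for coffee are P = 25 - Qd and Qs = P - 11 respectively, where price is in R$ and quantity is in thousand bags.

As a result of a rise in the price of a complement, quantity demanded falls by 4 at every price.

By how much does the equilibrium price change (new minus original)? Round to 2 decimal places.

-2.00

Original equilibrium: 25 - P = P - 11 gives 36 = 2P, so P = 18 and Q = 7.
With the change applied: demand Qd = 21 - P, supply Qs = P - 11.
Clearing the new market: 21 - P = P - 11, so P = 16 and Q = 5.
ΔP = 16 − 18 = -2.00.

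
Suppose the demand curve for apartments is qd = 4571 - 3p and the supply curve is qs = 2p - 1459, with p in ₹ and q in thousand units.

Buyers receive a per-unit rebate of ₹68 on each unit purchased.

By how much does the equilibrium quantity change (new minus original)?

Initially, 4571 - 3p = 2p - 1459, so 6030 = 5p and p = 1206, q = 953.
Since buyers' out-of-pocket price is the market price minus the rebate, the effective demand curve becomes qd = 4775 - 3p.
Setting them equal: 4775 - 3p = 2p - 1459 → 6234 = 5p, so p = 1246.8 and q = 1034.6.
Δq = 1034.6 − 953 = +81.6.

+81.6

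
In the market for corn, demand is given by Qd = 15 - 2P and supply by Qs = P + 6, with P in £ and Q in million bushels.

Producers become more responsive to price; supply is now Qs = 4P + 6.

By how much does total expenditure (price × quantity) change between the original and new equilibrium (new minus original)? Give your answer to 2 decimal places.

Solve the original market: 15 - 2P = P + 6, hence P = 3 and Q = 9.
The shock moves the curves to Qd = 15 - 2P and Qs = 4P + 6.
New equilibrium: 15 - 2P = 4P + 6 ⇒ 9 = 6P ⇒ P = 1.5, Q = 12.
Expenditure moves from 3×9 = 27 to 1.5×12 = 18; change = -9.00.

-9.00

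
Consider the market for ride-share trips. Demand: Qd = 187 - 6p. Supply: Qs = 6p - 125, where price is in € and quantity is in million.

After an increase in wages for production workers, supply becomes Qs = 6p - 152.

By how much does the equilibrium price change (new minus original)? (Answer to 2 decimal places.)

+2.25

Original equilibrium: 187 - 6p = 6p - 125 gives 312 = 12p, so p = 26 and Q = 31.
After the shift, demand is Qd = 187 - 6p and supply is Qs = 6p - 152.
Equate the new curves: 187 - 6p = 6p - 152, giving 339 = 12p, p = 28.25, Q = 17.5.
Δp = 28.25 − 26 = +2.25.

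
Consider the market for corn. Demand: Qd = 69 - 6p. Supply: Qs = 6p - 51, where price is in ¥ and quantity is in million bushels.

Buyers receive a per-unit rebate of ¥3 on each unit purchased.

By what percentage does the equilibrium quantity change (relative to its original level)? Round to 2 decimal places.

Initially, 69 - 6p = 6p - 51, so 120 = 12p and p = 10, Q = 9.
Since buyers' out-of-pocket price is the market price minus the rebate, the effective demand curve becomes Qd = 87 - 6p.
Setting them equal: 87 - 6p = 6p - 51 → 138 = 12p, so p = 11.5 and Q = 18.
%ΔQ = (18 − 9) / 9 × 100 = +100.00%.

+100.00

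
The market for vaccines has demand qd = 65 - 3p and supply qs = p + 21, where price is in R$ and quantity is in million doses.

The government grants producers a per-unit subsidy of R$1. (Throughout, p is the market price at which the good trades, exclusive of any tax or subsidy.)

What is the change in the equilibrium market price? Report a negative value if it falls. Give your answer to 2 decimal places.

Original equilibrium: 65 - 3p = p + 21 gives 44 = 4p, so p = 11 and q = 32.
Since sellers receive the price plus the subsidy, the effective supply curve becomes qs = p + 22.
Clearing the new market: 65 - 3p = p + 22, so p = 10.75 and q = 32.75.
Δp = 10.75 − 11 = -0.25.

-0.25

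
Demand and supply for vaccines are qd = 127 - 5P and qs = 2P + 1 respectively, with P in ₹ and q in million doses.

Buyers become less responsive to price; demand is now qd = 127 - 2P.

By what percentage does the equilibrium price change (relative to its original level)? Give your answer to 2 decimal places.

+75.00

Before the shock: 127 - 5P = 2P + 1 ⇒ 126 = 7P ⇒ P = 18, q = 37.
The new curves are qd = 127 - 2P (demand) and qs = 2P + 1 (supply).
Equate the new curves: 127 - 2P = 2P + 1, giving 126 = 4P, P = 31.5, q = 64.
%ΔP = (31.5 − 18) / 18 × 100 = +75.00%.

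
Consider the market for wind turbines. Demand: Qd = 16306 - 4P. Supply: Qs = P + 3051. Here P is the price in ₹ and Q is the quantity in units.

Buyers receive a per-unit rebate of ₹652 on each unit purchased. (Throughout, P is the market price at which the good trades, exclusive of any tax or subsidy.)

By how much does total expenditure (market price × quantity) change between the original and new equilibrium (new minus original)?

+4628991.36

Before the shock: 16306 - 4P = P + 3051 ⇒ 13255 = 5P ⇒ P = 2651, Q = 5702.
Since buyers' out-of-pocket price is the market price minus the rebate, the effective demand curve becomes Qd = 18914 - 4P.
Setting them equal: 18914 - 4P = P + 3051 → 15863 = 5P, so P = 3172.6 and Q = 6223.6.
Expenditure moves from 2651×5702 = 15116002 to 3172.6×6223.6 = 19744993.36; change = +4628991.36.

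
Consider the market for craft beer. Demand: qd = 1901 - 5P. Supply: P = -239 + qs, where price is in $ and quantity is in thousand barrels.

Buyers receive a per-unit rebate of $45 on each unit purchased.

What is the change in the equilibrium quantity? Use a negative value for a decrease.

Solve the original market: 1901 - 5P = P + 239, hence P = 277 and q = 516.
Since buyers' out-of-pocket price is the market price minus the rebate, the effective demand curve becomes qd = 2126 - 5P.
Setting them equal: 2126 - 5P = P + 239 → 1887 = 6P, so P = 314.5 and q = 553.5.
Δq = 553.5 − 516 = +37.5.

+37.5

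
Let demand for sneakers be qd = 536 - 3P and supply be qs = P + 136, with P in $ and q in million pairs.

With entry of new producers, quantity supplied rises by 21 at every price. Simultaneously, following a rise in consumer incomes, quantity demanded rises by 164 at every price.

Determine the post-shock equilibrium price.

Solve the original market: 536 - 3P = P + 136, hence P = 100 and q = 236.
With the change applied: demand qd = 700 - 3P, supply qs = P + 157.
Clearing the new market: 700 - 3P = P + 157, so P = 135.75 and q = 292.75.

135.75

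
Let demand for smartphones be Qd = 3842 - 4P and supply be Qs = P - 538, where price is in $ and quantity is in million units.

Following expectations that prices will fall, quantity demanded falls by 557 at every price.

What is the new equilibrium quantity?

226.6

Solve the original market: 3842 - 4P = P - 538, hence P = 876 and Q = 338.
The new curves are Qd = 3285 - 4P (demand) and Qs = P - 538 (supply).
Equate the new curves: 3285 - 4P = P - 538, giving 3823 = 5P, P = 764.6, Q = 226.6.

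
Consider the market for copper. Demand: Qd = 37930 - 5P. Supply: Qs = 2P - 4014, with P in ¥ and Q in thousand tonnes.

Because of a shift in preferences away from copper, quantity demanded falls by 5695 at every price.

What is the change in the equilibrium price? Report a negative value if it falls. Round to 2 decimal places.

-813.57

Solve the original market: 37930 - 5P = 2P - 4014, hence P = 5992 and Q = 7970.
The new curves are Qd = 32235 - 5P (demand) and Qs = 2P - 4014 (supply).
Setting them equal: 32235 - 5P = 2P - 4014 → 36249 = 7P, so P = 36249/7 ≈ 5178.4286 and Q = 44400/7 ≈ 6342.8571.
ΔP = 5178.4286 − 5992 = -813.57.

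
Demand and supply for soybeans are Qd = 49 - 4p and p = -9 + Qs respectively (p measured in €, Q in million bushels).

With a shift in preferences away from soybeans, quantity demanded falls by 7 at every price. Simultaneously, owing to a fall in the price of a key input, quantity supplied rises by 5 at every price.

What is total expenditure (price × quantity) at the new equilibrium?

109.76

Before the shock: 49 - 4p = p + 9 ⇒ 40 = 5p ⇒ p = 8, Q = 17.
After the shift, demand is Qd = 42 - 4p and supply is Qs = p + 14.
New equilibrium: 42 - 4p = p + 14 ⇒ 28 = 5p ⇒ p = 5.6, Q = 19.6.
New expenditure = 5.6 × 19.6 = 109.76.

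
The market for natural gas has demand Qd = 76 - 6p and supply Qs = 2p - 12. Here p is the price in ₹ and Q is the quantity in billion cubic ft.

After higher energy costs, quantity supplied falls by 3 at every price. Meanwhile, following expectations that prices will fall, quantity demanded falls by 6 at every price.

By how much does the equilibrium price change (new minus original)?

Before the shock: 76 - 6p = 2p - 12 ⇒ 88 = 8p ⇒ p = 11, Q = 10.
After the shift, demand is Qd = 70 - 6p and supply is Qs = 2p - 15.
Equate the new curves: 70 - 6p = 2p - 15, giving 85 = 8p, p = 10.625, Q = 6.25.
Δp = 10.625 − 11 = -0.375.

-0.375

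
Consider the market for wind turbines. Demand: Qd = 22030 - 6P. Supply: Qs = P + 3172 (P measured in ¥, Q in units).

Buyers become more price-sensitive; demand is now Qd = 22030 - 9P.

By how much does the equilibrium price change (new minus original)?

-808.2

Before the shock: 22030 - 6P = P + 3172 ⇒ 18858 = 7P ⇒ P = 2694, Q = 5866.
After the shift, demand is Qd = 22030 - 9P and supply is Qs = P + 3172.
New equilibrium: 22030 - 9P = P + 3172 ⇒ 18858 = 10P ⇒ P = 1885.8, Q = 5057.8.
ΔP = 1885.8 − 2694 = -808.2.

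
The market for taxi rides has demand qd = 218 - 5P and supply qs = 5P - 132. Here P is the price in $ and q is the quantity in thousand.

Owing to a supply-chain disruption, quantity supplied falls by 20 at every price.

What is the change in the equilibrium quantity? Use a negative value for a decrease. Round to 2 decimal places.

-10.00

Initially, 218 - 5P = 5P - 132, so 350 = 10P and P = 35, q = 43.
After the shift, demand is qd = 218 - 5P and supply is qs = 5P - 152.
New equilibrium: 218 - 5P = 5P - 152 ⇒ 370 = 10P ⇒ P = 37, q = 33.
Δq = 33 − 43 = -10.00.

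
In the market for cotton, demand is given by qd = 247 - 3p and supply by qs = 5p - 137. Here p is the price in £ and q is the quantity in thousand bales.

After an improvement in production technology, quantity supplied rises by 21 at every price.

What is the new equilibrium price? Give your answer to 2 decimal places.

45.38

Initially, 247 - 3p = 5p - 137, so 384 = 8p and p = 48, q = 103.
The shock moves the curves to qd = 247 - 3p and qs = 5p - 116.
New equilibrium: 247 - 3p = 5p - 116 ⇒ 363 = 8p ⇒ p = 45.375, q = 110.875.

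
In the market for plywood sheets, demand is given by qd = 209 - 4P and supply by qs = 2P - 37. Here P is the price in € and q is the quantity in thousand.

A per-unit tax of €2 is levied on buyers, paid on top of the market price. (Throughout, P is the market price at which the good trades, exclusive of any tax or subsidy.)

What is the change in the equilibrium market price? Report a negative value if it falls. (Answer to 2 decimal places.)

Original equilibrium: 209 - 4P = 2P - 37 gives 246 = 6P, so P = 41 and q = 45.
Since buyers pay the price plus the tax, the effective demand curve becomes qd = 201 - 4P.
Clearing the new market: 201 - 4P = 2P - 37, so P = 119/3 ≈ 39.6667 and q = 127/3 ≈ 42.3333.
ΔP = 39.6667 − 41 = -1.33.

-1.33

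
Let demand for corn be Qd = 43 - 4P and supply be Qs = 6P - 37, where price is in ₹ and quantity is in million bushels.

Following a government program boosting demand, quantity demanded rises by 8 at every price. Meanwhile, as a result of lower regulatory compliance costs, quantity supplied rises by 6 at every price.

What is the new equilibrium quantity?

18.2

Before the shock: 43 - 4P = 6P - 37 ⇒ 80 = 10P ⇒ P = 8, Q = 11.
With the change applied: demand Qd = 51 - 4P, supply Qs = 6P - 31.
Clearing the new market: 51 - 4P = 6P - 31, so P = 8.2 and Q = 18.2.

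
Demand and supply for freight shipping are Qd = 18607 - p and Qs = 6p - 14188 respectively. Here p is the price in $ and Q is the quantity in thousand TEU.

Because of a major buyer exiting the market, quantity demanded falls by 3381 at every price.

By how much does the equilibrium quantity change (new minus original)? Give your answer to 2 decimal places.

-2898.00

Initially, 18607 - p = 6p - 14188, so 32795 = 7p and p = 4685, Q = 13922.
The new curves are Qd = 15226 - p (demand) and Qs = 6p - 14188 (supply).
New equilibrium: 15226 - p = 6p - 14188 ⇒ 29414 = 7p ⇒ p = 4202, Q = 11024.
ΔQ = 11024 − 13922 = -2898.00.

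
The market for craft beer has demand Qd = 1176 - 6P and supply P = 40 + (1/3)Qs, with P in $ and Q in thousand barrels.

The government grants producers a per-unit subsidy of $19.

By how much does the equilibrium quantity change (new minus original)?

+38

Initially, 1176 - 6P = 3P - 120, so 1296 = 9P and P = 144, Q = 312.
Since sellers receive the price plus the subsidy, the effective supply curve becomes Qs = 3P - 63.
Equate the new curves: 1176 - 6P = 3P - 63, giving 1239 = 9P, P = 413/3 ≈ 137.6667, Q = 350.
ΔQ = 350 − 312 = +38.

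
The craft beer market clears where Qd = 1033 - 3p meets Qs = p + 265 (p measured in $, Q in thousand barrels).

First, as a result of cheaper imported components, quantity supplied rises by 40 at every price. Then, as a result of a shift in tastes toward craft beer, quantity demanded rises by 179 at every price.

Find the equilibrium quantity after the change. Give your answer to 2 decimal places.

Initially, 1033 - 3p = p + 265, so 768 = 4p and p = 192, Q = 457.
With the change applied: demand Qd = 1212 - 3p, supply Qs = p + 305.
Equate the new curves: 1212 - 3p = p + 305, giving 907 = 4p, p = 226.75, Q = 531.75.

531.75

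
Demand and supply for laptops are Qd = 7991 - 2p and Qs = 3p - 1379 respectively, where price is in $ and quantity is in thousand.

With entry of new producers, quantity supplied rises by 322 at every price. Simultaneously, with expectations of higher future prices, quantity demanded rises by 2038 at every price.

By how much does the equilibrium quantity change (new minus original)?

Before the shock: 7991 - 2p = 3p - 1379 ⇒ 9370 = 5p ⇒ p = 1874, Q = 4243.
After the shift, demand is Qd = 10029 - 2p and supply is Qs = 3p - 1057.
New equilibrium: 10029 - 2p = 3p - 1057 ⇒ 11086 = 5p ⇒ p = 2217.2, Q = 5594.6.
ΔQ = 5594.6 − 4243 = +1351.6.

+1351.6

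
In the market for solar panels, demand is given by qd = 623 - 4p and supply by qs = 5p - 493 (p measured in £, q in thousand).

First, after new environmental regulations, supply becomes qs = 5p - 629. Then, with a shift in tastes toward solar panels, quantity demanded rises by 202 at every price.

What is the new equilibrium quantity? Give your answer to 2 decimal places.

Solve the original market: 623 - 4p = 5p - 493, hence p = 124 and q = 127.
The shock moves the curves to qd = 825 - 4p and qs = 5p - 629.
Setting them equal: 825 - 4p = 5p - 629 → 1454 = 9p, so p = 1454/9 ≈ 161.5556 and q = 1609/9 ≈ 178.7778.

178.78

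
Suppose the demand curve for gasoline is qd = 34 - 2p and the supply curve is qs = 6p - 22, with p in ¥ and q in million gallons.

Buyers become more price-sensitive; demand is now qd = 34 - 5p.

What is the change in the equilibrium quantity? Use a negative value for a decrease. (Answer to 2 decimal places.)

Before the shock: 34 - 2p = 6p - 22 ⇒ 56 = 8p ⇒ p = 7, q = 20.
After the shift, demand is qd = 34 - 5p and supply is qs = 6p - 22.
Setting them equal: 34 - 5p = 6p - 22 → 56 = 11p, so p = 56/11 ≈ 5.0909 and q = 94/11 ≈ 8.5455.
Δq = 8.5455 − 20 = -11.45.

-11.45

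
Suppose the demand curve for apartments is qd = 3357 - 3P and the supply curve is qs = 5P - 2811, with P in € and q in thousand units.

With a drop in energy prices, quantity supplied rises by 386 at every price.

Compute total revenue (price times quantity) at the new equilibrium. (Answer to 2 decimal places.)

859169.06

Initially, 3357 - 3P = 5P - 2811, so 6168 = 8P and P = 771, q = 1044.
With the change applied: demand qd = 3357 - 3P, supply qs = 5P - 2425.
New equilibrium: 3357 - 3P = 5P - 2425 ⇒ 5782 = 8P ⇒ P = 722.75, q = 1188.75.
New expenditure = 722.75 × 1188.75 = 859169.06.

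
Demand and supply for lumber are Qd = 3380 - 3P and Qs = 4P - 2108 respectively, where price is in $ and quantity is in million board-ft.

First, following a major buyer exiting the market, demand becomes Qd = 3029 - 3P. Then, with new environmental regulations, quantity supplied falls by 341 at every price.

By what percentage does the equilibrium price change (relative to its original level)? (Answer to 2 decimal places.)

Original equilibrium: 3380 - 3P = 4P - 2108 gives 5488 = 7P, so P = 784 and Q = 1028.
The new curves are Qd = 3029 - 3P (demand) and Qs = 4P - 2449 (supply).
Equate the new curves: 3029 - 3P = 4P - 2449, giving 5478 = 7P, P = 5478/7 ≈ 782.5714, Q = 4769/7 ≈ 681.2857.
%ΔP = (782.5714 − 784) / 784 × 100 = -0.18%.

-0.18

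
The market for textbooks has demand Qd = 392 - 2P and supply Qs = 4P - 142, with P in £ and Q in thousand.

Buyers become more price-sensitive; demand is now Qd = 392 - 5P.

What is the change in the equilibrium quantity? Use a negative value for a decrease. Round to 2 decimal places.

Before the shock: 392 - 2P = 4P - 142 ⇒ 534 = 6P ⇒ P = 89, Q = 214.
The shock moves the curves to Qd = 392 - 5P and Qs = 4P - 142.
Setting them equal: 392 - 5P = 4P - 142 → 534 = 9P, so P = 178/3 ≈ 59.3333 and Q = 286/3 ≈ 95.3333.
ΔQ = 95.3333 − 214 = -118.67.

-118.67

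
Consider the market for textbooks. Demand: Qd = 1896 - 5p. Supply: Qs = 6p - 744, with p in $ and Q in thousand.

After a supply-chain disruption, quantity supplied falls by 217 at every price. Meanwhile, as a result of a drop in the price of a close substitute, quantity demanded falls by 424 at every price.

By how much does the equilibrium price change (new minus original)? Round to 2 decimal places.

Solve the original market: 1896 - 5p = 6p - 744, hence p = 240 and Q = 696.
With the change applied: demand Qd = 1472 - 5p, supply Qs = 6p - 961.
Equate the new curves: 1472 - 5p = 6p - 961, giving 2433 = 11p, p = 2433/11 ≈ 221.1818, Q = 4027/11 ≈ 366.0909.
Δp = 221.1818 − 240 = -18.82.

-18.82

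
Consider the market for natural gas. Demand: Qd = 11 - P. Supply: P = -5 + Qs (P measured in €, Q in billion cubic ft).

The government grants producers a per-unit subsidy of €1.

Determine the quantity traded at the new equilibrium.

Original equilibrium: 11 - P = P + 5 gives 6 = 2P, so P = 3 and Q = 8.
Since sellers receive the price plus the subsidy, the effective supply curve becomes Qs = P + 6.
Equate the new curves: 11 - P = P + 6, giving 5 = 2P, P = 2.5, Q = 8.5.

8.5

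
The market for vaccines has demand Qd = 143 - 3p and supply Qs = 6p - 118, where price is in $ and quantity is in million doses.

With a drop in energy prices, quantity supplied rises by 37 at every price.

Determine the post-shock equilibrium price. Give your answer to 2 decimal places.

24.89

Before the shock: 143 - 3p = 6p - 118 ⇒ 261 = 9p ⇒ p = 29, Q = 56.
After the shift, demand is Qd = 143 - 3p and supply is Qs = 6p - 81.
Setting them equal: 143 - 3p = 6p - 81 → 224 = 9p, so p = 224/9 ≈ 24.8889 and Q = 205/3 ≈ 68.3333.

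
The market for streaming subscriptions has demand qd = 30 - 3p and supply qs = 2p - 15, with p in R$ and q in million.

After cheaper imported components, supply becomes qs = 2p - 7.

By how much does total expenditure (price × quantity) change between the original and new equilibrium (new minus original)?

Original equilibrium: 30 - 3p = 2p - 15 gives 45 = 5p, so p = 9 and q = 3.
The new curves are qd = 30 - 3p (demand) and qs = 2p - 7 (supply).
Setting them equal: 30 - 3p = 2p - 7 → 37 = 5p, so p = 7.4 and q = 7.8.
Expenditure moves from 9×3 = 27 to 7.4×7.8 = 57.72; change = +30.72.

+30.72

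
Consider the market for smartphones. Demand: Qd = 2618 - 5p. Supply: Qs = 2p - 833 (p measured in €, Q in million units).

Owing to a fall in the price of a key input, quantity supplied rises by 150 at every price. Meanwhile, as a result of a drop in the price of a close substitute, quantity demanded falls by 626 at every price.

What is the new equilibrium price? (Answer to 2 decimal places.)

382.14

Initially, 2618 - 5p = 2p - 833, so 3451 = 7p and p = 493, Q = 153.
After the shift, demand is Qd = 1992 - 5p and supply is Qs = 2p - 683.
New equilibrium: 1992 - 5p = 2p - 683 ⇒ 2675 = 7p ⇒ p = 2675/7 ≈ 382.1429, Q = 569/7 ≈ 81.2857.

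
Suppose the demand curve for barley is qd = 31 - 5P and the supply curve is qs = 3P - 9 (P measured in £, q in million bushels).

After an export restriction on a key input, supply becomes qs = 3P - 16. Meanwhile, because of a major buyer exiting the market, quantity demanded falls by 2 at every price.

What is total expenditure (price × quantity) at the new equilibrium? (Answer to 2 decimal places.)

Solve the original market: 31 - 5P = 3P - 9, hence P = 5 and q = 6.
The new curves are qd = 29 - 5P (demand) and qs = 3P - 16 (supply).
New equilibrium: 29 - 5P = 3P - 16 ⇒ 45 = 8P ⇒ P = 5.625, q = 0.875.
New expenditure = 5.625 × 0.875 = 4.92.

4.92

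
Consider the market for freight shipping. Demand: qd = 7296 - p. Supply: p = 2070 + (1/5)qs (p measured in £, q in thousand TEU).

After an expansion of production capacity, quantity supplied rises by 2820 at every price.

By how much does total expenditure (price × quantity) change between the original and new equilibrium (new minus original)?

Original equilibrium: 7296 - p = 5p - 10350 gives 17646 = 6p, so p = 2941 and q = 4355.
The shock moves the curves to qd = 7296 - p and qs = 5p - 7530.
Equate the new curves: 7296 - p = 5p - 7530, giving 14826 = 6p, p = 2471, q = 4825.
Expenditure moves from 2941×4355 = 12808055 to 2471×4825 = 11922575; change = -885480.

-885480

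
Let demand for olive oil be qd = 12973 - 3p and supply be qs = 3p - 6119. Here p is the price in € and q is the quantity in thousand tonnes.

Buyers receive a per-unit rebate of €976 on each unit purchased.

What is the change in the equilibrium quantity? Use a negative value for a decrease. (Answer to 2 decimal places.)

+1464.00

Original equilibrium: 12973 - 3p = 3p - 6119 gives 19092 = 6p, so p = 3182 and q = 3427.
Since buyers' out-of-pocket price is the market price minus the rebate, the effective demand curve becomes qd = 15901 - 3p.
Equate the new curves: 15901 - 3p = 3p - 6119, giving 22020 = 6p, p = 3670, q = 4891.
Δq = 4891 − 3427 = +1464.00.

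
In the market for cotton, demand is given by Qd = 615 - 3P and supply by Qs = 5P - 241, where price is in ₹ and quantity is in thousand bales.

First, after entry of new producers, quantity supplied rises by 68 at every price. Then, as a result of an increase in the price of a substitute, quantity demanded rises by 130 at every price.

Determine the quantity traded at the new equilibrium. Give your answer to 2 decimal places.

Original equilibrium: 615 - 3P = 5P - 241 gives 856 = 8P, so P = 107 and Q = 294.
With the change applied: demand Qd = 745 - 3P, supply Qs = 5P - 173.
Setting them equal: 745 - 3P = 5P - 173 → 918 = 8P, so P = 114.75 and Q = 400.75.

400.75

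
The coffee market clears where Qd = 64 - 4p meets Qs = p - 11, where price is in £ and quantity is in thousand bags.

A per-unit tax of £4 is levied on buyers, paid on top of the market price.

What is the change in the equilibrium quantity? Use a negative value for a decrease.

-3.2

Solve the original market: 64 - 4p = p - 11, hence p = 15 and Q = 4.
Since buyers pay the price plus the tax, the effective demand curve becomes Qd = 48 - 4p.
Clearing the new market: 48 - 4p = p - 11, so p = 11.8 and Q = 0.8.
ΔQ = 0.8 − 4 = -3.2.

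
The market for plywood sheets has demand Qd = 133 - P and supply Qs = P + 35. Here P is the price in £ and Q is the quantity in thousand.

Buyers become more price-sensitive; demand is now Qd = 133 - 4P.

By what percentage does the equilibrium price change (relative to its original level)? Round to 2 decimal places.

Solve the original market: 133 - P = P + 35, hence P = 49 and Q = 84.
The shock moves the curves to Qd = 133 - 4P and Qs = P + 35.
Clearing the new market: 133 - 4P = P + 35, so P = 19.6 and Q = 54.6.
%ΔP = (19.6 − 49) / 49 × 100 = -60.00%.

-60.00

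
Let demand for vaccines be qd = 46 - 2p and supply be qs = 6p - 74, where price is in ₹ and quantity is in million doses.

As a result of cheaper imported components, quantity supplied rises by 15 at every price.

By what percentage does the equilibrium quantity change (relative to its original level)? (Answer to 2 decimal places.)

+23.44

Initially, 46 - 2p = 6p - 74, so 120 = 8p and p = 15, q = 16.
The shock moves the curves to qd = 46 - 2p and qs = 6p - 59.
Clearing the new market: 46 - 2p = 6p - 59, so p = 13.125 and q = 19.75.
%Δq = (19.75 − 16) / 16 × 100 = +23.44%.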